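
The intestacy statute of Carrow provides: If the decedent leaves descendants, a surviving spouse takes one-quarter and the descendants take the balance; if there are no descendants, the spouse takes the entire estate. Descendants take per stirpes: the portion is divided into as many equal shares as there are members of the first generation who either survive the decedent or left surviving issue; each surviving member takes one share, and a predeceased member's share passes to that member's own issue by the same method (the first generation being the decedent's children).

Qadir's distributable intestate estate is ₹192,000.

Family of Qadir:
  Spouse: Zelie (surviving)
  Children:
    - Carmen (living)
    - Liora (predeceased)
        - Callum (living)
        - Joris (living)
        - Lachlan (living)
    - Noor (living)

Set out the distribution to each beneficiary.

Zelie takes one-quarter of ₹192,000 = ₹48,000. The remaining ₹144,000 passes to the descendants.
The descendants' portion (₹144,000) is divided into 3 shares of ₹48,000: Carmen and Noor each take ₹48,000; Liora's ₹48,000 share passes to Liora's issue.
Liora's share (₹48,000) is divided into 3 shares of ₹16,000: Callum, Joris, and Lachlan each take ₹16,000.

Zelie: ₹48,000; Carmen: ₹48,000; Callum: ₹16,000; Joris: ₹16,000; Lachlan: ₹16,000; Noor: ₹48,000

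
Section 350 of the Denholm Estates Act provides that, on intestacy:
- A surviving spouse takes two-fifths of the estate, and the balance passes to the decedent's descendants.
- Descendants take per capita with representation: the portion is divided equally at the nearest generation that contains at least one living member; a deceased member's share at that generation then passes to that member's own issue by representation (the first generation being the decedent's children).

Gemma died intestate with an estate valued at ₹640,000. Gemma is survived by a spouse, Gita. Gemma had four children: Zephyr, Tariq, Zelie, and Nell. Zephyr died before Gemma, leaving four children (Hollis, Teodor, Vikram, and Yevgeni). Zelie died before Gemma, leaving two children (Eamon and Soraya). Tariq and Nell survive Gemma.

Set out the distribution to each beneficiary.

Gita takes two-fifths of ₹640,000 = ₹256,000. The remaining ₹384,000 passes to the descendants.
The descendants' portion (₹384,000) is divided into 4 shares of ₹96,000: Tariq and Nell each take ₹96,000; Zephyr's ₹96,000 share passes to Zephyr's issue; Zelie's ₹96,000 share passes to Zelie's issue.
Zephyr's share (₹96,000) is divided into 4 shares of ₹24,000: Hollis, Teodor, Vikram, and Yevgeni each take ₹24,000.
Zelie's share (₹96,000) is divided into 2 shares of ₹48,000: Eamon and Soraya each take ₹48,000.

Gita: ₹256,000; Hollis: ₹24,000; Teodor: ₹24,000; Vikram: ₹24,000; Yevgeni: ₹24,000; Tariq: ₹96,000; Eamon: ₹48,000; Soraya: ₹48,000; Nell: ₹96,000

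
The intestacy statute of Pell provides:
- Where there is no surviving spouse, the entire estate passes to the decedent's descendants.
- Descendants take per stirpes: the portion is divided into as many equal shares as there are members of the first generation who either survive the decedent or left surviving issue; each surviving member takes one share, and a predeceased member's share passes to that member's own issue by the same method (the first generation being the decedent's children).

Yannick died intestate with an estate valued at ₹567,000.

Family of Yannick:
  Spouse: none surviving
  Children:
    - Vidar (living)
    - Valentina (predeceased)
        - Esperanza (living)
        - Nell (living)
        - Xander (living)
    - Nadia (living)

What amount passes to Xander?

Xander receives ₹63,000.

The entire ₹567,000 passes to the descendants.
That amount (₹567,000) is divided into 3 shares of ₹189,000: Vidar and Nadia each take ₹189,000; Valentina's ₹189,000 share passes to Valentina's issue.
Valentina's share (₹189,000) is divided into 3 shares of ₹63,000: Esperanza, Nell, and Xander each take ₹63,000.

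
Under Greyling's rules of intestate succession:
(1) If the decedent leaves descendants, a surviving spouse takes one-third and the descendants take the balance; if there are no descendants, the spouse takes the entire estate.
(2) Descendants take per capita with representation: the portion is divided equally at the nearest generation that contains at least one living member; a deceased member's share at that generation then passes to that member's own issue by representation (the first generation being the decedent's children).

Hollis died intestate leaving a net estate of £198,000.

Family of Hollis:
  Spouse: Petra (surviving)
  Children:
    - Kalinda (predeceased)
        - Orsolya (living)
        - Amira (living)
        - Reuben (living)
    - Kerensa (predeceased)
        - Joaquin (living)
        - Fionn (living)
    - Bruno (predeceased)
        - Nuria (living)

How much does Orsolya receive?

Orsolya receives £22,000.

Petra takes one-third of £198,000 = £66,000. The remaining £132,000 passes to the descendants.
No child survives, so the initial division is made at the grandchildren's generation.
The descendants' portion (£132,000) is divided into 6 shares of £22,000: Orsolya, Amira, Reuben, Joaquin, Fionn, and Nuria each take £22,000.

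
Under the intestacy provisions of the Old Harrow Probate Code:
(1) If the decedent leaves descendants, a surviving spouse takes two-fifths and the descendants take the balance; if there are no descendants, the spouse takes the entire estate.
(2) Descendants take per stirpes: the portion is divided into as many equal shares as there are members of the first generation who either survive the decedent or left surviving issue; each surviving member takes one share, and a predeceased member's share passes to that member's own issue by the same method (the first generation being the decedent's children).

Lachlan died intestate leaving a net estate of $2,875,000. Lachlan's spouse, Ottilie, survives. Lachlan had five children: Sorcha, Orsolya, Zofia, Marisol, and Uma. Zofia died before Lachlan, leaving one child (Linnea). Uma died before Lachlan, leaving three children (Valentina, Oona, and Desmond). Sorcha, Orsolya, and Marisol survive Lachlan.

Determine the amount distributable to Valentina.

Ottilie takes two-fifths of $2,875,000 = $1,150,000. The remaining $1,725,000 passes to the descendants.
The descendants' portion ($1,725,000) is divided into 5 shares of $345,000: Sorcha, Orsolya, and Marisol each take $345,000; Zofia's $345,000 share passes to Zofia's issue; Uma's $345,000 share passes to Uma's issue.
Zofia's share ($345,000) passes entirely to Linnea.
Uma's share ($345,000) is divided into 3 shares of $115,000: Valentina, Oona, and Desmond each take $115,000.

Valentina receives $115,000.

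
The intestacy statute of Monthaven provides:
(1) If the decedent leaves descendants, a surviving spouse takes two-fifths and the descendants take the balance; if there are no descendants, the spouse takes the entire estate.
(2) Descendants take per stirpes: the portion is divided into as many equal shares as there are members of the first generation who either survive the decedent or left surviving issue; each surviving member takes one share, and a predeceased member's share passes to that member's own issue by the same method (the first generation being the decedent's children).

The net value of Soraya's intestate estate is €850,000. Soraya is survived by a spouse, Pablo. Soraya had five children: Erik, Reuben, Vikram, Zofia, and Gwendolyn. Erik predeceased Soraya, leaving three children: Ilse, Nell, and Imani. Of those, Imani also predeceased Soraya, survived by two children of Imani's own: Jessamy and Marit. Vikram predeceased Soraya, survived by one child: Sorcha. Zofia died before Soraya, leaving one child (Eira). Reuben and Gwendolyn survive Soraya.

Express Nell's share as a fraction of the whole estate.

Nell receives 1/25 of the estate.

Pablo takes two-fifths of €850,000 = €340,000. The remaining €510,000 passes to the descendants.
The descendants' portion (€510,000) is divided into 5 shares of €102,000: Reuben and Gwendolyn each take €102,000; Erik's €102,000 share passes to Erik's issue; Vikram's €102,000 share passes to Vikram's issue; Zofia's €102,000 share passes to Zofia's issue.
Erik's share (€102,000) is divided into 3 shares of €34,000: Ilse and Nell each take €34,000; Imani's €34,000 share passes to Imani's issue.
Imani's share (€34,000) is divided into 2 shares of €17,000: Jessamy and Marit each take €17,000.
Vikram's share (€102,000) passes entirely to Sorcha.
Zofia's share (€102,000) passes entirely to Eira.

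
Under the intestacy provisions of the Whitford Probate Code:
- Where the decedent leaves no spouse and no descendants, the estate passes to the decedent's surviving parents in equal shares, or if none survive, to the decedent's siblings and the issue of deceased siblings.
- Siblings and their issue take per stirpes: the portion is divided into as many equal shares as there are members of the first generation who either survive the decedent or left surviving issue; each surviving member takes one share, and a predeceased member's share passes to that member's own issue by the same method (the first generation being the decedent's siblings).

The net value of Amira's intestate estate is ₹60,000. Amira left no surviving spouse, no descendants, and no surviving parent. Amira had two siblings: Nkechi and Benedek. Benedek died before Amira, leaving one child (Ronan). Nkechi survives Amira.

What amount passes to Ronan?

Ronan receives ₹30,000.

The entire ₹60,000 passes to the siblings and their issue.
That amount (₹60,000) is divided into 2 shares of ₹30,000: Nkechi takes ₹30,000; Benedek's ₹30,000 share passes to Benedek's issue.
Benedek's share (₹30,000) passes entirely to Ronan.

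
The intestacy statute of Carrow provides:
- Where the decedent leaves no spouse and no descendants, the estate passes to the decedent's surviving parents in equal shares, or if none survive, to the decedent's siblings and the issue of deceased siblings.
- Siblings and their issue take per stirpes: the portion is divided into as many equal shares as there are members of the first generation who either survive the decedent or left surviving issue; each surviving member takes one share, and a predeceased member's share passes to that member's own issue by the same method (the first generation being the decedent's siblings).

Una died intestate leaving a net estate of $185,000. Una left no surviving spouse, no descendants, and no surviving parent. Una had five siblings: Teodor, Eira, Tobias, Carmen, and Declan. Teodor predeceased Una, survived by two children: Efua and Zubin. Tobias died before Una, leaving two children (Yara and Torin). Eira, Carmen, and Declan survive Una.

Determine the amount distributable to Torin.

The entire $185,000 passes to the siblings and their issue.
That amount ($185,000) is divided into 5 shares of $37,000: Eira, Carmen, and Declan each take $37,000; Teodor's $37,000 share passes to Teodor's issue; Tobias's $37,000 share passes to Tobias's issue.
Teodor's share ($37,000) is divided into 2 shares of $18,500: Efua and Zubin each take $18,500.
Tobias's share ($37,000) is divided into 2 shares of $18,500: Yara and Torin each take $18,500.

Torin receives $18,500.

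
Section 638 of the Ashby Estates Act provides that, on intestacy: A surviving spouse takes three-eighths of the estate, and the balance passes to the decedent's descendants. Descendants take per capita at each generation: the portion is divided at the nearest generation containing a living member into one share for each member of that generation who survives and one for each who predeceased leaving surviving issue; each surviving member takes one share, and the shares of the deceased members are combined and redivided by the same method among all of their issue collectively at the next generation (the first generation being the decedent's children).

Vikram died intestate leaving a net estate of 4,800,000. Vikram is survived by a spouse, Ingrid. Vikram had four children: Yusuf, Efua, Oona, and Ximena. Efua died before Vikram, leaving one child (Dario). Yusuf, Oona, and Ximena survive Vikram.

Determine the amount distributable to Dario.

Ingrid takes three-eighths of 4,800,000 = 1,800,000. The remaining 3,000,000 passes to the descendants.
The descendants' portion (3,000,000) is divided at the children's generation into 4 shares of 750,000. Yusuf, Oona, and Ximena each take 750,000. The remaining share for the deceased Efua (750,000) is carried to the next generation.
That pool (750,000) passes entirely to Dario, the sole taker at the grandchildren's generation.

Dario receives 750,000.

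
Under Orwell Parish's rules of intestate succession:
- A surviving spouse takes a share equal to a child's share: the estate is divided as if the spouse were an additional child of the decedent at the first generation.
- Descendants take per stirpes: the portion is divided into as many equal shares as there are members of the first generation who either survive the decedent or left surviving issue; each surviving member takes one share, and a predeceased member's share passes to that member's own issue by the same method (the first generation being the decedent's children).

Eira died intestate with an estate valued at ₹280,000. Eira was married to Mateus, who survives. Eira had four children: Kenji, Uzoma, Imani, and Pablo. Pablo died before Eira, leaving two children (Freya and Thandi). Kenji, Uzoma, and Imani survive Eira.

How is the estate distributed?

The spouse counts as an additional share at the children's level, so there are 5 primary shares of ₹56,000. Mateus takes one such share (₹56,000).
The children's combined portion (₹224,000) is divided into 4 shares of ₹56,000: Kenji, Uzoma, and Imani each take ₹56,000; Pablo's ₹56,000 share passes to Pablo's issue.
Pablo's share (₹56,000) is divided into 2 shares of ₹28,000: Freya and Thandi each take ₹28,000.

Mateus: ₹56,000; Kenji: ₹56,000; Uzoma: ₹56,000; Imani: ₹56,000; Freya: ₹28,000; Thandi: ₹28,000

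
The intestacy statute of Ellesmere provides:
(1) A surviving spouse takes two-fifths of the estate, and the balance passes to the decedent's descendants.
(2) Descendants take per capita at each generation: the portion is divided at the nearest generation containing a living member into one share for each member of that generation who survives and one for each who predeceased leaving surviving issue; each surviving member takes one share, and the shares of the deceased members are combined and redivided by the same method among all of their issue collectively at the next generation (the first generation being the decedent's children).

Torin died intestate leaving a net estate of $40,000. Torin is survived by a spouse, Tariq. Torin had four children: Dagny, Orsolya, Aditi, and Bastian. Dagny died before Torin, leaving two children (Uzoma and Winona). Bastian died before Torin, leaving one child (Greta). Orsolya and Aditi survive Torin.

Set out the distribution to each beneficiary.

Tariq: $16,000; Uzoma: $4,000; Winona: $4,000; Orsolya: $6,000; Aditi: $6,000; Greta: $4,000

Tariq takes two-fifths of $40,000 = $16,000. The remaining $24,000 passes to the descendants.
The descendants' portion ($24,000) is divided at the children's generation into 4 shares of $6,000. Orsolya and Aditi each take $6,000. The 2 shares of the deceased (Dagny and Bastian) are combined into a pool of $12,000.
That pool ($12,000) is divided at the grandchildren's generation equally among Uzoma, Winona, and Greta: $4,000 each.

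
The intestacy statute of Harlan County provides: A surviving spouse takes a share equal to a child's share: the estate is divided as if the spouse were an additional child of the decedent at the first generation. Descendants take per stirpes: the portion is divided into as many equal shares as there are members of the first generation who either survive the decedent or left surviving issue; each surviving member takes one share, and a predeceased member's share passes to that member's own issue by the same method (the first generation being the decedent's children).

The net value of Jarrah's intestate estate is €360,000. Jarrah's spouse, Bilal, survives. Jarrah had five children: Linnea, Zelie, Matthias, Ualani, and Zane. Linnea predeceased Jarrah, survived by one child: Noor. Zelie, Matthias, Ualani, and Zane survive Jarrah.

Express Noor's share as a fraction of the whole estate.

Noor receives 1/6 of the estate.

The spouse counts as an additional share at the children's level, so there are 6 primary shares of €60,000. Bilal takes one such share (€60,000).
The children's combined portion (€300,000) is divided into 5 shares of €60,000: Zelie, Matthias, Ualani, and Zane each take €60,000; Linnea's €60,000 share passes to Linnea's issue.
Linnea's share (€60,000) passes entirely to Noor.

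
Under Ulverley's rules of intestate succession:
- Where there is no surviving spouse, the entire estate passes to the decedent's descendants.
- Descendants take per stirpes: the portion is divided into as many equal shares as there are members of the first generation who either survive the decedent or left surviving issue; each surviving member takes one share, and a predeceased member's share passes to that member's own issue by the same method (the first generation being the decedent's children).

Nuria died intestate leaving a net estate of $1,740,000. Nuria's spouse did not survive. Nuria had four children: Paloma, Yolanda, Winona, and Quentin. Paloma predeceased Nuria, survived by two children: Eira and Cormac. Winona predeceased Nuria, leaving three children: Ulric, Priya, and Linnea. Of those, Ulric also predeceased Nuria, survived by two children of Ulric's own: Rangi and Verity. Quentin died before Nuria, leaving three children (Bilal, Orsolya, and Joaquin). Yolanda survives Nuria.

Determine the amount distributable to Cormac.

Cormac receives $217,500.

The entire $1,740,000 passes to the descendants.
That amount ($1,740,000) is divided into 4 shares of $435,000: Yolanda takes $435,000; Paloma's $435,000 share passes to Paloma's issue; Winona's $435,000 share passes to Winona's issue; Quentin's $435,000 share passes to Quentin's issue.
Paloma's share ($435,000) is divided into 2 shares of $217,500: Eira and Cormac each take $217,500.
Winona's share ($435,000) is divided into 3 shares of $145,000: Priya and Linnea each take $145,000; Ulric's $145,000 share passes to Ulric's issue.
Ulric's share ($145,000) is divided into 2 shares of $72,500: Rangi and Verity each take $72,500.
Quentin's share ($435,000) is divided into 3 shares of $145,000: Bilal, Orsolya, and Joaquin each take $145,000.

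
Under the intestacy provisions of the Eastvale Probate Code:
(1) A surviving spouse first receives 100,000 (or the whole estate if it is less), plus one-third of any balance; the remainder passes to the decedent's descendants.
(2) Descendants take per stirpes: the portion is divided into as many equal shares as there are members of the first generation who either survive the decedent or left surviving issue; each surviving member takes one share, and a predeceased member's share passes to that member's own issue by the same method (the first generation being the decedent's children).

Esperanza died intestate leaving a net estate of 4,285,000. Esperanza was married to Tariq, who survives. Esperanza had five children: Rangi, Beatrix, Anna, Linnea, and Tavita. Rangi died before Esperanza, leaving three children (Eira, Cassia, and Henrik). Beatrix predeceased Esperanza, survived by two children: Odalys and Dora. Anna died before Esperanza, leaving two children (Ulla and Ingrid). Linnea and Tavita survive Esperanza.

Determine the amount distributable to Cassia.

Cassia receives 186,000.

Tariq first takes 100,000, leaving a balance of 4,185,000. Tariq then takes one-third of the balance (1,395,000), for a total of 1,495,000. The remaining 2,790,000 passes to the descendants.
The descendants' portion (2,790,000) is divided into 5 shares of 558,000: Linnea and Tavita each take 558,000; Rangi's 558,000 share passes to Rangi's issue; Beatrix's 558,000 share passes to Beatrix's issue; Anna's 558,000 share passes to Anna's issue.
Rangi's share (558,000) is divided into 3 shares of 186,000: Eira, Cassia, and Henrik each take 186,000.
Beatrix's share (558,000) is divided into 2 shares of 279,000: Odalys and Dora each take 279,000.
Anna's share (558,000) is divided into 2 shares of 279,000: Ulla and Ingrid each take 279,000.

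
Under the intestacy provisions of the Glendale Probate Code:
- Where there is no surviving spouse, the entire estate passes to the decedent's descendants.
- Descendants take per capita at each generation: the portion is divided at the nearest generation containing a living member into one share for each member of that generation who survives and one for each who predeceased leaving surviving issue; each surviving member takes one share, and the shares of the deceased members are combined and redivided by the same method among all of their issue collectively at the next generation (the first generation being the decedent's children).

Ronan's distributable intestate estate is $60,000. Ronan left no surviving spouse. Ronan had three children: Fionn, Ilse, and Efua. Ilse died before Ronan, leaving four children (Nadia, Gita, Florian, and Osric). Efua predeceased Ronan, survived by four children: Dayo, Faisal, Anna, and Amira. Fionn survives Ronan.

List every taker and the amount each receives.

Fionn: $20,000; Nadia: $5,000; Gita: $5,000; Florian: $5,000; Osric: $5,000; Dayo: $5,000; Faisal: $5,000; Anna: $5,000; Amira: $5,000

The entire $60,000 passes to the descendants.
That amount ($60,000) is divided at the children's generation into 3 shares of $20,000. Fionn takes $20,000. The 2 shares of the deceased (Ilse and Efua) are combined into a pool of $40,000.
That pool ($40,000) is divided at the grandchildren's generation equally among Nadia, Gita, Florian, Osric, Dayo, Faisal, Anna, and Amira: $5,000 each.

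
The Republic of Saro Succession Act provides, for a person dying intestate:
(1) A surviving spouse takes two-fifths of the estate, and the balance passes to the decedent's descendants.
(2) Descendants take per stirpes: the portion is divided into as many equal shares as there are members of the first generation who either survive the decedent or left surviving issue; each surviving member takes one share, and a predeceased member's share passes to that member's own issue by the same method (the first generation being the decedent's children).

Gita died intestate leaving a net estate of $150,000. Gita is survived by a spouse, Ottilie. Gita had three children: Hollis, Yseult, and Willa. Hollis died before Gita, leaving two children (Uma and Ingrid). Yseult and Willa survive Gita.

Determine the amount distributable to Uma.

Uma receives $15,000.

Ottilie takes two-fifths of $150,000 = $60,000. The remaining $90,000 passes to the descendants.
The descendants' portion ($90,000) is divided into 3 shares of $30,000: Yseult and Willa each take $30,000; Hollis's $30,000 share passes to Hollis's issue.
Hollis's share ($30,000) is divided into 2 shares of $15,000: Uma and Ingrid each take $15,000.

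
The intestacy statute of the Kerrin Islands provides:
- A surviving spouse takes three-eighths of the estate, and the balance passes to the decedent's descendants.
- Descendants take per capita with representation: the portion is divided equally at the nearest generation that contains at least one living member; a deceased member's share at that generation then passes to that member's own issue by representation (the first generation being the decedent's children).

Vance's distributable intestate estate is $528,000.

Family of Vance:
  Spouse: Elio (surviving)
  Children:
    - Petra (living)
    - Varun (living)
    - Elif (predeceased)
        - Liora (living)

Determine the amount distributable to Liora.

Elio takes three-eighths of $528,000 = $198,000. The remaining $330,000 passes to the descendants.
The descendants' portion ($330,000) is divided into 3 shares of $110,000: Petra and Varun each take $110,000; Elif's $110,000 share passes to Elif's issue.
Elif's share ($110,000) passes entirely to Liora.

Liora receives $110,000.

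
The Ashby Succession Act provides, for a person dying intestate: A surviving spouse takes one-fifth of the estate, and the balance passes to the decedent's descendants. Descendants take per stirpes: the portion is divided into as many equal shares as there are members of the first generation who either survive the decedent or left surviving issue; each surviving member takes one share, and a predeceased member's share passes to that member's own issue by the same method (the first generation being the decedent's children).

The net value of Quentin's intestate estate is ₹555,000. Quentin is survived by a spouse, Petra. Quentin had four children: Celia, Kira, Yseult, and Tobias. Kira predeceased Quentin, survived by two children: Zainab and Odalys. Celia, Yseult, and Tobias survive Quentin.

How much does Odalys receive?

Petra takes one-fifth of ₹555,000 = ₹111,000. The remaining ₹444,000 passes to the descendants.
The descendants' portion (₹444,000) is divided into 4 shares of ₹111,000: Celia, Yseult, and Tobias each take ₹111,000; Kira's ₹111,000 share passes to Kira's issue.
Kira's share (₹111,000) is divided into 2 shares of ₹55,500: Zainab and Odalys each take ₹55,500.

Odalys receives ₹55,500.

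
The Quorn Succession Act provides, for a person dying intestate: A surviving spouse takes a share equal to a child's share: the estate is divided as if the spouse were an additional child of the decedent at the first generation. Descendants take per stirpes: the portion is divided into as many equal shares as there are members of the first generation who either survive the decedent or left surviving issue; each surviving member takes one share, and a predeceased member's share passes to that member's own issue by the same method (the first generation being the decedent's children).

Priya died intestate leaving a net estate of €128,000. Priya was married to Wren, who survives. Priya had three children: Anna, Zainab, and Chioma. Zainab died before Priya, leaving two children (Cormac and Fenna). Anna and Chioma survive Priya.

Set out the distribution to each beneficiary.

The spouse counts as an additional share at the children's level, so there are 4 primary shares of €32,000. Wren takes one such share (€32,000).
The children's combined portion (€96,000) is divided into 3 shares of €32,000: Anna and Chioma each take €32,000; Zainab's €32,000 share passes to Zainab's issue.
Zainab's share (€32,000) is divided into 2 shares of €16,000: Cormac and Fenna each take €16,000.

Wren: €32,000; Anna: €32,000; Cormac: €16,000; Fenna: €16,000; Chioma: €32,000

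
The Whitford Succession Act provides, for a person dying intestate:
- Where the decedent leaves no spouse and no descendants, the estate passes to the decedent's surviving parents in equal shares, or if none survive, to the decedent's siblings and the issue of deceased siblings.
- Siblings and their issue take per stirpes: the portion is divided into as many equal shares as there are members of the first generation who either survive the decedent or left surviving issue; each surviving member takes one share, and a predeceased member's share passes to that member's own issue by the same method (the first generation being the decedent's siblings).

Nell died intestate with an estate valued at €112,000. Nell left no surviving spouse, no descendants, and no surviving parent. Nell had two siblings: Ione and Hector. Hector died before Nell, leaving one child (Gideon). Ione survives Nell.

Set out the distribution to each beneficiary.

The entire €112,000 passes to the siblings and their issue.
That amount (€112,000) is divided into 2 shares of €56,000: Ione takes €56,000; Hector's €56,000 share passes to Hector's issue.
Hector's share (€56,000) passes entirely to Gideon.

Ione: €56,000; Gideon: €56,000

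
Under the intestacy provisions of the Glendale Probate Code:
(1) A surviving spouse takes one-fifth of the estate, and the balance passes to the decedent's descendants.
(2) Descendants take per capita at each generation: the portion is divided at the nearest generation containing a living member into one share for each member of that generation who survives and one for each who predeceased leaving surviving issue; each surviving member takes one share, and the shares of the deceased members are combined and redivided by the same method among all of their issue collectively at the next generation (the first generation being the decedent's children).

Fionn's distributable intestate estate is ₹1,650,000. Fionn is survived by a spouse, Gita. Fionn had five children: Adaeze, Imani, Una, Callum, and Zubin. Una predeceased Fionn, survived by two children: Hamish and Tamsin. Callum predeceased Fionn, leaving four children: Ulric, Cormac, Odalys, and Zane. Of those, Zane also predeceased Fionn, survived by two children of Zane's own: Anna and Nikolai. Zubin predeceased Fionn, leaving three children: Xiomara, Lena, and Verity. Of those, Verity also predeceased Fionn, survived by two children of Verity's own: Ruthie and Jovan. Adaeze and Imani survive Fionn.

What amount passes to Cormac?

Cormac receives ₹88,000.

Gita takes one-fifth of ₹1,650,000 = ₹330,000. The remaining ₹1,320,000 passes to the descendants.
The descendants' portion (₹1,320,000) is divided at the children's generation into 5 shares of ₹264,000. Adaeze and Imani each take ₹264,000. The 3 shares of the deceased (Una, Callum, and Zubin) are combined into a pool of ₹792,000.
That pool (₹792,000) is divided at the grandchildren's generation into 9 shares of ₹88,000. Hamish, Tamsin, Ulric, Cormac, Odalys, Xiomara, and Lena each take ₹88,000. The 2 shares of the deceased (Zane and Verity) are combined into a pool of ₹176,000.
That pool (₹176,000) is divided at the great-grandchildren's generation equally among Anna, Nikolai, Ruthie, and Jovan: ₹44,000 each.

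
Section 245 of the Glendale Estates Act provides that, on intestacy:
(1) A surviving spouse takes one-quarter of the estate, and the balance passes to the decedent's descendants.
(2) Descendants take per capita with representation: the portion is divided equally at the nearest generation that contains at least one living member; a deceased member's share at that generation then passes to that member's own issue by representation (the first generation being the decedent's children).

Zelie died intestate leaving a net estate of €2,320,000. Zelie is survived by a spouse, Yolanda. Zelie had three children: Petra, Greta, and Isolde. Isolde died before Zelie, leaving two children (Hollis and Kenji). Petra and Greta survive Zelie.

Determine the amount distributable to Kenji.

Kenji receives €290,000.

Yolanda takes one-quarter of €2,320,000 = €580,000. The remaining €1,740,000 passes to the descendants.
The descendants' portion (€1,740,000) is divided into 3 shares of €580,000: Petra and Greta each take €580,000; Isolde's €580,000 share passes to Isolde's issue.
Isolde's share (€580,000) is divided into 2 shares of €290,000: Hollis and Kenji each take €290,000.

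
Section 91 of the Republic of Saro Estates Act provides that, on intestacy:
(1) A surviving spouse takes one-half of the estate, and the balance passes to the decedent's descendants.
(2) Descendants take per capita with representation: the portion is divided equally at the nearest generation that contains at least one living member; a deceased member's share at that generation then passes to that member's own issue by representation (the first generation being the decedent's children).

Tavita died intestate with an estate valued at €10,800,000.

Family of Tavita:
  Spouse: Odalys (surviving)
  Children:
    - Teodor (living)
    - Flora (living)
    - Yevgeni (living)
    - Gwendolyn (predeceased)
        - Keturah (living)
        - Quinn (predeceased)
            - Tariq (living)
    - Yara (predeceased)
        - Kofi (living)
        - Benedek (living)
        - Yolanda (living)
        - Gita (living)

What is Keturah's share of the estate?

Keturah receives €540,000.

Odalys takes one-half of €10,800,000 = €5,400,000. The remaining €5,400,000 passes to the descendants.
The descendants' portion (€5,400,000) is divided into 5 shares of €1,080,000: Teodor, Flora, and Yevgeni each take €1,080,000; Gwendolyn's €1,080,000 share passes to Gwendolyn's issue; Yara's €1,080,000 share passes to Yara's issue.
Gwendolyn's share (€1,080,000) is divided into 2 shares of €540,000: Keturah takes €540,000; Quinn's €540,000 share passes to Quinn's issue.
Quinn's share (€540,000) passes entirely to Tariq.
Yara's share (€1,080,000) is divided into 4 shares of €270,000: Kofi, Benedek, Yolanda, and Gita each take €270,000.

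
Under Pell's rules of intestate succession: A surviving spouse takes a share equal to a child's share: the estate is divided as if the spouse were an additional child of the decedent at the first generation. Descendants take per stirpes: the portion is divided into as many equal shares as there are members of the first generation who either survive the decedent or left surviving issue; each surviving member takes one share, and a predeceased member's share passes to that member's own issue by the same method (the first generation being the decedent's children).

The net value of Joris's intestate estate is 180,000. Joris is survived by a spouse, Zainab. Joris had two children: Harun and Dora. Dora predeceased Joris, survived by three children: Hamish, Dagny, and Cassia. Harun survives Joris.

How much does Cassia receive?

The spouse counts as an additional share at the children's level, so there are 3 primary shares of 60,000. Zainab takes one such share (60,000).
The children's combined portion (120,000) is divided into 2 shares of 60,000: Harun takes 60,000; Dora's 60,000 share passes to Dora's issue.
Dora's share (60,000) is divided into 3 shares of 20,000: Hamish, Dagny, and Cassia each take 20,000.

Cassia receives 20,000.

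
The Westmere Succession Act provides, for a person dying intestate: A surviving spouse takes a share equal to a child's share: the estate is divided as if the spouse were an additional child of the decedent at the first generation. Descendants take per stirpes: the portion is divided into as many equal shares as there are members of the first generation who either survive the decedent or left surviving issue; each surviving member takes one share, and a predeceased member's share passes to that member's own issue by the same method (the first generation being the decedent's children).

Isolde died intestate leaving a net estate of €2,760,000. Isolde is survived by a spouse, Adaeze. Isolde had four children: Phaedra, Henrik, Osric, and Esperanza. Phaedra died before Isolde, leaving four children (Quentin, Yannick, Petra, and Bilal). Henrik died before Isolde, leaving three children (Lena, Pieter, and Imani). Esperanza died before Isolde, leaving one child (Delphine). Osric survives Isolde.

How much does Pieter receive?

Pieter receives €184,000.

The spouse counts as an additional share at the children's level, so there are 5 primary shares of €552,000. Adaeze takes one such share (€552,000).
The children's combined portion (€2,208,000) is divided into 4 shares of €552,000: Osric takes €552,000; Phaedra's €552,000 share passes to Phaedra's issue; Henrik's €552,000 share passes to Henrik's issue; Esperanza's €552,000 share passes to Esperanza's issue.
Phaedra's share (€552,000) is divided into 4 shares of €138,000: Quentin, Yannick, Petra, and Bilal each take €138,000.
Henrik's share (€552,000) is divided into 3 shares of €184,000: Lena, Pieter, and Imani each take €184,000.
Esperanza's share (€552,000) passes entirely to Delphine.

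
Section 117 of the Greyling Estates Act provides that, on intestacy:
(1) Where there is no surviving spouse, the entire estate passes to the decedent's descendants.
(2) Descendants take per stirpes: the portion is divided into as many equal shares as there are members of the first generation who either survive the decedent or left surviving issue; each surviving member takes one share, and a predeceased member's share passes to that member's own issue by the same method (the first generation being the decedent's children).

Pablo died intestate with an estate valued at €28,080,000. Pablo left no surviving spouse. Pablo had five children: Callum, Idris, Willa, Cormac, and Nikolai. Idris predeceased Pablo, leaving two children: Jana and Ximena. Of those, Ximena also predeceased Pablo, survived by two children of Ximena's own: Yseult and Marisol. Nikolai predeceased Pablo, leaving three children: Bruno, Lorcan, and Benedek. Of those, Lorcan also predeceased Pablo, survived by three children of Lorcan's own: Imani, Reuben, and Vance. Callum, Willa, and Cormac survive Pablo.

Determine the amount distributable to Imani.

Imani receives €624,000.

The entire €28,080,000 passes to the descendants.
That amount (€28,080,000) is divided into 5 shares of €5,616,000: Callum, Willa, and Cormac each take €5,616,000; Idris's €5,616,000 share passes to Idris's issue; Nikolai's €5,616,000 share passes to Nikolai's issue.
Idris's share (€5,616,000) is divided into 2 shares of €2,808,000: Jana takes €2,808,000; Ximena's €2,808,000 share passes to Ximena's issue.
Ximena's share (€2,808,000) is divided into 2 shares of €1,404,000: Yseult and Marisol each take €1,404,000.
Nikolai's share (€5,616,000) is divided into 3 shares of €1,872,000: Bruno and Benedek each take €1,872,000; Lorcan's €1,872,000 share passes to Lorcan's issue.
Lorcan's share (€1,872,000) is divided into 3 shares of €624,000: Imani, Reuben, and Vance each take €624,000.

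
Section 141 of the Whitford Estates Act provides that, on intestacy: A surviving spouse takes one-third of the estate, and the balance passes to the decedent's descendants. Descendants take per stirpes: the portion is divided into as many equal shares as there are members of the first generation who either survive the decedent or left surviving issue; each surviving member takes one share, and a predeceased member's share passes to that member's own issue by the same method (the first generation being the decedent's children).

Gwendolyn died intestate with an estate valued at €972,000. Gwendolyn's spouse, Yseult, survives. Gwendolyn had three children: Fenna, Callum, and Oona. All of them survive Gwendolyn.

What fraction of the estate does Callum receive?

Callum receives 2/9 of the estate.

Yseult takes one-third of €972,000 = €324,000. The remaining €648,000 passes to the descendants.
The descendants' portion (€648,000) is divided into 3 shares of €216,000: Fenna, Callum, and Oona each take €216,000.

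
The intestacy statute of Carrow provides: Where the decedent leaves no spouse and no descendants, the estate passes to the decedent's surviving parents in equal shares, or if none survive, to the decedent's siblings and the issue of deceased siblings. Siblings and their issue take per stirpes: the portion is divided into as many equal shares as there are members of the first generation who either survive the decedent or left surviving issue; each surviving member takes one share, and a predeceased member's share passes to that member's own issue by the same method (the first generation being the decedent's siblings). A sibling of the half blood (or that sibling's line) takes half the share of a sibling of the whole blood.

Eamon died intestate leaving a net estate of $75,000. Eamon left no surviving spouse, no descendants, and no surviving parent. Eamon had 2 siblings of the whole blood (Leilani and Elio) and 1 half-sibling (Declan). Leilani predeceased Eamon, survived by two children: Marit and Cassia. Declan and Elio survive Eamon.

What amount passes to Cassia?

Cassia receives $15,000.

The entire $75,000 passes to the siblings and their issue.
Counting each half-blood sibling's line as half a unit, there are 5/2 units in $75,000, so one unit is $30,000. Whole-blood lines (Leilani and Elio) take $30,000 each; half-blood lines (Declan) take $15,000 each.
Leilani's share ($30,000) is divided into 2 shares of $15,000: Marit and Cassia each take $15,000.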